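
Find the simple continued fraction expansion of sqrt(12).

Write x_i = (sqrt(12) + m_i)/d_i with (m_0, d_0) = (0, 1). a_0 = floor(sqrt(12)) = 3, since 3^2 = 9 <= 12 < 16 = 4^2.
Iterate m_{i+1} = d_i*a_i - m_i, d_{i+1} = (12 - m_{i+1}^2)/d_i, a_{i+1} = floor((a_0 + m_{i+1})/d_{i+1}):
  m_1 = 1*3 - 0 = 3, d_1 = (12 - 3^2)/1 = 3/1 = 3, a_1 = floor((3 + 3)/3) = 2.
  m_2 = 3*2 - 3 = 3, d_2 = (12 - 3^2)/3 = 3/3 = 1, a_2 = floor((3 + 3)/1) = 6.
  m_3 = 1*6 - 3 = 3, d_3 = (12 - 3^2)/1 = 3/1 = 3: (m_3, d_3) = (m_1, d_1) = (3, 3), so from here the quotients repeat a_1, a_2; the period length is 2.
Hence the expansion of sqrt(12) is a_0 = 3 followed by the repeating block 2, 6 (period 2).

[3; (2, 6)]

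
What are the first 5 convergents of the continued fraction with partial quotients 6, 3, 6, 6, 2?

Using the convergent recurrence p_i = a_i*p_{i-1} + p_{i-2}, q_i = a_i*q_{i-1} + q_{i-2} with p_{-2}=0, p_{-1}=1, q_{-2}=1, q_{-1}=0:
  i=0: a_0=6, p_0 = 6*1 + 0 = 6, q_0 = 6*0 + 1 = 1.
  i=1: a_1=3, p_1 = 3*6 + 1 = 19, q_1 = 3*1 + 0 = 3.
  i=2: a_2=6, p_2 = 6*19 + 6 = 120, q_2 = 6*3 + 1 = 19.
  i=3: a_3=6, p_3 = 6*120 + 19 = 739, q_3 = 6*19 + 3 = 117.
  i=4: a_4=2, p_4 = 2*739 + 120 = 1598, q_4 = 2*117 + 19 = 253.

6/1, 19/3, 120/19, 739/117, 1598/253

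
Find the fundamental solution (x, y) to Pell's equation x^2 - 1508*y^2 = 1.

First expand sqrt(1508) as a continued fraction. With x_i = (sqrt(1508) + m_i)/d_i and (m_0, d_0) = (0, 1): a_0 = floor(sqrt(1508)) = 38, since 38^2 = 1444 <= 1508 < 1521 = 39^2.
Iterate m_{i+1} = d_i*a_i - m_i, d_{i+1} = (1508 - m_{i+1}^2)/d_i, a_{i+1} = floor((a_0 + m_{i+1})/d_{i+1}):
  m_1 = 1*38 - 0 = 38, d_1 = (1508 - 38^2)/1 = 64/1 = 64, a_1 = floor((38 + 38)/64) = 1.
  m_2 = 64*1 - 38 = 26, d_2 = (1508 - 26^2)/64 = 832/64 = 13, a_2 = floor((38 + 26)/13) = 4.
  m_3 = 13*4 - 26 = 26, d_3 = (1508 - 26^2)/13 = 832/13 = 64, a_3 = floor((38 + 26)/64) = 1.
  m_4 = 64*1 - 26 = 38, d_4 = (1508 - 38^2)/64 = 64/64 = 1, a_4 = floor((38 + 38)/1) = 76.
  m_5 = 1*76 - 38 = 38, d_5 = (1508 - 38^2)/1 = 64/1 = 64: (m_5, d_5) = (m_1, d_1) = (38, 64), so from here the quotients repeat a_1, ..., a_4; the period length is 4.
So sqrt(1508) = [38; (1, 4, 1, 76)] with period length k = 4.
k is even, so the fundamental solution of x^2 - 1508y^2 = 1 is (p_{k-1}, q_{k-1}) = (p_3, q_3); compute convergents through index 3.
Convergents (p_i = a_i*p_{i-1} + p_{i-2}, q_i = a_i*q_{i-1} + q_{i-2} with p_{-2}=0, p_{-1}=1, q_{-2}=1, q_{-1}=0):
  i=0: a_0=38, p_0 = 38*1 + 0 = 38, q_0 = 38*0 + 1 = 1.
  i=1: a_1=1, p_1 = 1*38 + 1 = 39, q_1 = 1*1 + 0 = 1.
  i=2: a_2=4, p_2 = 4*39 + 38 = 194, q_2 = 4*1 + 1 = 5.
  i=3: a_3=1, p_3 = 1*194 + 39 = 233, q_3 = 1*5 + 1 = 6.
Check: 233^2 - 1508*6^2 = 54289 - 54288 = 1, so (x, y) = (233, 6) solves the equation, and by the theorem it is the least positive solution.

(x, y) = (233, 6)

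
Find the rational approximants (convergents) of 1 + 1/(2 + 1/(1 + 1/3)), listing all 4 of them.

Using the convergent recurrence p_i = a_i*p_{i-1} + p_{i-2}, q_i = a_i*q_{i-1} + q_{i-2} with p_{-2}=0, p_{-1}=1, q_{-2}=1, q_{-1}=0:
  i=0: a_0=1, p_0 = 1*1 + 0 = 1, q_0 = 1*0 + 1 = 1.
  i=1: a_1=2, p_1 = 2*1 + 1 = 3, q_1 = 2*1 + 0 = 2.
  i=2: a_2=1, p_2 = 1*3 + 1 = 4, q_2 = 1*2 + 1 = 3.
  i=3: a_3=3, p_3 = 3*4 + 3 = 15, q_3 = 3*3 + 2 = 11.

1/1, 3/2, 4/3, 15/11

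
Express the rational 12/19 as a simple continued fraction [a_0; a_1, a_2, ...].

[0; 1, 1, 1, 2, 2]

Run the Euclidean algorithm on 12 and 19; the successive quotients are the partial quotients a_0, a_1, ... (each step inverts the fractional part left over by the previous one):
  12 = 0*19 + 12, so a_0 = 0.
  19 = 1*12 + 7, so a_1 = 1.
  12 = 1*7 + 5, so a_2 = 1.
  7 = 1*5 + 2, so a_3 = 1.
  5 = 2*2 + 1, so a_4 = 2.
  2 = 2*1 + 0, so a_5 = 2.
The remainder reaches 0 after 6 divisions, so the expansion has 6 partial quotients, read off in order.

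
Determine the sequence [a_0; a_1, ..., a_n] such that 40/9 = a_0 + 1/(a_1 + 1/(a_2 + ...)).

Run the Euclidean algorithm on 40 and 9; the successive quotients are the partial quotients a_0, a_1, ... (each step inverts the fractional part left over by the previous one):
  40 = 4*9 + 4, so a_0 = 4.
  9 = 2*4 + 1, so a_1 = 2.
  4 = 4*1 + 0, so a_2 = 4.
The remainder reaches 0 after 3 divisions, so the expansion has 3 partial quotients, read off in order.

[4; 2, 4]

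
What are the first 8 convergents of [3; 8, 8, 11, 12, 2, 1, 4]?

3/1, 25/8, 203/65, 2258/723, 27299/8741, 56856/18205, 84155/26946, 393476/125989

Using the convergent recurrence p_i = a_i*p_{i-1} + p_{i-2}, q_i = a_i*q_{i-1} + q_{i-2} with p_{-2}=0, p_{-1}=1, q_{-2}=1, q_{-1}=0:
  i=0: a_0=3, p_0 = 3*1 + 0 = 3, q_0 = 3*0 + 1 = 1.
  i=1: a_1=8, p_1 = 8*3 + 1 = 25, q_1 = 8*1 + 0 = 8.
  i=2: a_2=8, p_2 = 8*25 + 3 = 203, q_2 = 8*8 + 1 = 65.
  i=3: a_3=11, p_3 = 11*203 + 25 = 2258, q_3 = 11*65 + 8 = 723.
  i=4: a_4=12, p_4 = 12*2258 + 203 = 27299, q_4 = 12*723 + 65 = 8741.
  i=5: a_5=2, p_5 = 2*27299 + 2258 = 56856, q_5 = 2*8741 + 723 = 18205.
  i=6: a_6=1, p_6 = 1*56856 + 27299 = 84155, q_6 = 1*18205 + 8741 = 26946.
  i=7: a_7=4, p_7 = 4*84155 + 56856 = 393476, q_7 = 4*26946 + 18205 = 125989.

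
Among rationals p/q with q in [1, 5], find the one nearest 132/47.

Expand x = 132/47 as a continued fraction with the Euclidean algorithm:
  132 = 2*47 + 38, so a_0 = 2.
  47 = 1*38 + 9, so a_1 = 1.
  38 = 4*9 + 2, so a_2 = 4.
  9 = 4*2 + 1, so a_3 = 4.
  2 = 2*1 + 0, so a_4 = 2.
so x = [2; 1, 4, 4, 2].
Convergents (p_i = a_i*p_{i-1} + p_{i-2}, q_i = a_i*q_{i-1} + q_{i-2} with p_{-2}=0, p_{-1}=1, q_{-2}=1, q_{-1}=0), until the denominator exceeds 5:
  i=0: a_0=2, p_0 = 2*1 + 0 = 2, q_0 = 2*0 + 1 = 1.
  i=1: a_1=1, p_1 = 1*2 + 1 = 3, q_1 = 1*1 + 0 = 1.
  i=2: a_2=4, p_2 = 4*3 + 2 = 14, q_2 = 4*1 + 1 = 5.
  i=3: a_3=4, p_3 = 4*14 + 3 = 59, q_3 = 4*5 + 1 = 21.
q_3 = 21 > 5, so the last convergent with denominator <= 5 is p_2/q_2 = 14/5.
The closest fraction with denominator <= 5 is either p_2/q_2 or the intermediate fraction (k*p_2 + p_1)/(k*q_2 + q_1) with the largest k >= 1 whose denominator stays <= 5; these approach x as k grows, and every other convergent or intermediate fraction in range is farther away.
Largest k: floor((5 - q_1)/q_2) = floor((5 - 1)/5) = 0.
Since k = 0, no intermediate fraction beyond p_2/q_2 has denominator <= 5, so the convergent 14/5 is the closest (its error is |132*5 - 14*47|/(47*5) = 2/235).

14/5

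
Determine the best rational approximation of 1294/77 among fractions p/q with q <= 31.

Expand x = 1294/77 as a continued fraction with the Euclidean algorithm:
  1294 = 16*77 + 62, so a_0 = 16.
  77 = 1*62 + 15, so a_1 = 1.
  62 = 4*15 + 2, so a_2 = 4.
  15 = 7*2 + 1, so a_3 = 7.
  2 = 2*1 + 0, so a_4 = 2.
so x = [16; 1, 4, 7, 2].
Convergents (p_i = a_i*p_{i-1} + p_{i-2}, q_i = a_i*q_{i-1} + q_{i-2} with p_{-2}=0, p_{-1}=1, q_{-2}=1, q_{-1}=0), until the denominator exceeds 31:
  i=0: a_0=16, p_0 = 16*1 + 0 = 16, q_0 = 16*0 + 1 = 1.
  i=1: a_1=1, p_1 = 1*16 + 1 = 17, q_1 = 1*1 + 0 = 1.
  i=2: a_2=4, p_2 = 4*17 + 16 = 84, q_2 = 4*1 + 1 = 5.
  i=3: a_3=7, p_3 = 7*84 + 17 = 605, q_3 = 7*5 + 1 = 36.
q_3 = 36 > 31, so the last convergent with denominator <= 31 is p_2/q_2 = 84/5.
The closest fraction with denominator <= 31 is either p_2/q_2 or the intermediate fraction (k*p_2 + p_1)/(k*q_2 + q_1) with the largest k >= 1 whose denominator stays <= 31; these approach x as k grows, and every other convergent or intermediate fraction in range is farther away.
Largest k: floor((31 - q_1)/q_2) = floor((31 - 1)/5) = 6.
That gives (6*84 + 17)/(6*5 + 1) = 521/31.
Compare the errors: |x - 84/5| = |1294*5 - 84*77|/(77*5) = 2/385, and |x - 521/31| = |1294*31 - 521*77|/(77*31) = 3/2387.
Cross-multiplying, 3*385 = 1155 < 4774 = 2*2387, so 3/2387 is smaller: the intermediate fraction 521/31 is closer to x than 84/5.

521/31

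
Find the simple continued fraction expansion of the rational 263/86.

[3; 17, 5]

Run the Euclidean algorithm on 263 and 86; the successive quotients are the partial quotients a_0, a_1, ... (each step inverts the fractional part left over by the previous one):
  263 = 3*86 + 5, so a_0 = 3.
  86 = 17*5 + 1, so a_1 = 17.
  5 = 5*1 + 0, so a_2 = 5.
The remainder reaches 0 after 3 divisions, so the expansion has 3 partial quotients, read off in order.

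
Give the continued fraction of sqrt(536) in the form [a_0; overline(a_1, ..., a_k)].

[23; overline(6, 1, 1, 2, 5, 2, 1, 1, 6, 46)]

Write x_i = (sqrt(536) + m_i)/d_i with (m_0, d_0) = (0, 1). a_0 = floor(sqrt(536)) = 23, since 23^2 = 529 <= 536 < 576 = 24^2.
Iterate m_{i+1} = d_i*a_i - m_i, d_{i+1} = (536 - m_{i+1}^2)/d_i, a_{i+1} = floor((a_0 + m_{i+1})/d_{i+1}):
  m_1 = 1*23 - 0 = 23, d_1 = (536 - 23^2)/1 = 7/1 = 7, a_1 = floor((23 + 23)/7) = 6.
  m_2 = 7*6 - 23 = 19, d_2 = (536 - 19^2)/7 = 175/7 = 25, a_2 = floor((23 + 19)/25) = 1.
  m_3 = 25*1 - 19 = 6, d_3 = (536 - 6^2)/25 = 500/25 = 20, a_3 = floor((23 + 6)/20) = 1.
  m_4 = 20*1 - 6 = 14, d_4 = (536 - 14^2)/20 = 340/20 = 17, a_4 = floor((23 + 14)/17) = 2.
  m_5 = 17*2 - 14 = 20, d_5 = (536 - 20^2)/17 = 136/17 = 8, a_5 = floor((23 + 20)/8) = 5.
  m_6 = 8*5 - 20 = 20, d_6 = (536 - 20^2)/8 = 136/8 = 17, a_6 = floor((23 + 20)/17) = 2.
  m_7 = 17*2 - 20 = 14, d_7 = (536 - 14^2)/17 = 340/17 = 20, a_7 = floor((23 + 14)/20) = 1.
  m_8 = 20*1 - 14 = 6, d_8 = (536 - 6^2)/20 = 500/20 = 25, a_8 = floor((23 + 6)/25) = 1.
  m_9 = 25*1 - 6 = 19, d_9 = (536 - 19^2)/25 = 175/25 = 7, a_9 = floor((23 + 19)/7) = 6.
  m_10 = 7*6 - 19 = 23, d_10 = (536 - 23^2)/7 = 7/7 = 1, a_10 = floor((23 + 23)/1) = 46.
  m_11 = 1*46 - 23 = 23, d_11 = (536 - 23^2)/1 = 7/1 = 7: (m_11, d_11) = (m_1, d_1) = (23, 7), so from here the quotients repeat a_1, ..., a_10; the period length is 10.
Hence the expansion of sqrt(536) is a_0 = 23 followed by the repeating block 6, 1, 1, 2, 5, 2, 1, 1, 6, 46 (period 10).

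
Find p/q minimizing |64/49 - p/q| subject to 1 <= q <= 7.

Expand x = 64/49 as a continued fraction with the Euclidean algorithm:
  64 = 1*49 + 15, so a_0 = 1.
  49 = 3*15 + 4, so a_1 = 3.
  15 = 3*4 + 3, so a_2 = 3.
  4 = 1*3 + 1, so a_3 = 1.
  3 = 3*1 + 0, so a_4 = 3.
so x = [1; 3, 3, 1, 3].
Convergents (p_i = a_i*p_{i-1} + p_{i-2}, q_i = a_i*q_{i-1} + q_{i-2} with p_{-2}=0, p_{-1}=1, q_{-2}=1, q_{-1}=0), until the denominator exceeds 7:
  i=0: a_0=1, p_0 = 1*1 + 0 = 1, q_0 = 1*0 + 1 = 1.
  i=1: a_1=3, p_1 = 3*1 + 1 = 4, q_1 = 3*1 + 0 = 3.
  i=2: a_2=3, p_2 = 3*4 + 1 = 13, q_2 = 3*3 + 1 = 10.
q_2 = 10 > 7, so the last convergent with denominator <= 7 is p_1/q_1 = 4/3.
The closest fraction with denominator <= 7 is either p_1/q_1 or the intermediate fraction (k*p_1 + p_0)/(k*q_1 + q_0) with the largest k >= 1 whose denominator stays <= 7; these approach x as k grows, and every other convergent or intermediate fraction in range is farther away.
Largest k: floor((7 - q_0)/q_1) = floor((7 - 1)/3) = 2.
That gives (2*4 + 1)/(2*3 + 1) = 9/7.
Compare the errors: |x - 4/3| = |64*3 - 4*49|/(49*3) = 4/147, and |x - 9/7| = |64*7 - 9*49|/(49*7) = 7/343.
Cross-multiplying, 7*147 = 1029 < 1372 = 4*343, so 7/343 is smaller: the intermediate fraction 9/7 is closer to x than 4/3.

9/7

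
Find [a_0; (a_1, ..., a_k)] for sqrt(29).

Write x_i = (sqrt(29) + m_i)/d_i with (m_0, d_0) = (0, 1). a_0 = floor(sqrt(29)) = 5, since 5^2 = 25 <= 29 < 36 = 6^2.
Iterate m_{i+1} = d_i*a_i - m_i, d_{i+1} = (29 - m_{i+1}^2)/d_i, a_{i+1} = floor((a_0 + m_{i+1})/d_{i+1}):
  m_1 = 1*5 - 0 = 5, d_1 = (29 - 5^2)/1 = 4/1 = 4, a_1 = floor((5 + 5)/4) = 2.
  m_2 = 4*2 - 5 = 3, d_2 = (29 - 3^2)/4 = 20/4 = 5, a_2 = floor((5 + 3)/5) = 1.
  m_3 = 5*1 - 3 = 2, d_3 = (29 - 2^2)/5 = 25/5 = 5, a_3 = floor((5 + 2)/5) = 1.
  m_4 = 5*1 - 2 = 3, d_4 = (29 - 3^2)/5 = 20/5 = 4, a_4 = floor((5 + 3)/4) = 2.
  m_5 = 4*2 - 3 = 5, d_5 = (29 - 5^2)/4 = 4/4 = 1, a_5 = floor((5 + 5)/1) = 10.
  m_6 = 1*10 - 5 = 5, d_6 = (29 - 5^2)/1 = 4/1 = 4: (m_6, d_6) = (m_1, d_1) = (5, 4), so from here the quotients repeat a_1, ..., a_5; the period length is 5.
Hence the expansion of sqrt(29) is a_0 = 5 followed by the repeating block 2, 1, 1, 2, 10 (period 5).

[5; (2, 1, 1, 2, 10)]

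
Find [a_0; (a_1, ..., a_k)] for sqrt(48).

Write x_i = (sqrt(48) + m_i)/d_i with (m_0, d_0) = (0, 1). a_0 = floor(sqrt(48)) = 6, since 6^2 = 36 <= 48 < 49 = 7^2.
Iterate m_{i+1} = d_i*a_i - m_i, d_{i+1} = (48 - m_{i+1}^2)/d_i, a_{i+1} = floor((a_0 + m_{i+1})/d_{i+1}):
  m_1 = 1*6 - 0 = 6, d_1 = (48 - 6^2)/1 = 12/1 = 12, a_1 = floor((6 + 6)/12) = 1.
  m_2 = 12*1 - 6 = 6, d_2 = (48 - 6^2)/12 = 12/12 = 1, a_2 = floor((6 + 6)/1) = 12.
  m_3 = 1*12 - 6 = 6, d_3 = (48 - 6^2)/1 = 12/1 = 12: (m_3, d_3) = (m_1, d_1) = (6, 12), so from here the quotients repeat a_1, a_2; the period length is 2.
Hence the expansion of sqrt(48) is a_0 = 6 followed by the repeating block 1, 12 (period 2).

[6; (1, 12)]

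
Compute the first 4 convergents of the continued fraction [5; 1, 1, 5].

5/1, 6/1, 11/2, 61/11

Using the convergent recurrence p_i = a_i*p_{i-1} + p_{i-2}, q_i = a_i*q_{i-1} + q_{i-2} with p_{-2}=0, p_{-1}=1, q_{-2}=1, q_{-1}=0:
  i=0: a_0=5, p_0 = 5*1 + 0 = 5, q_0 = 5*0 + 1 = 1.
  i=1: a_1=1, p_1 = 1*5 + 1 = 6, q_1 = 1*1 + 0 = 1.
  i=2: a_2=1, p_2 = 1*6 + 5 = 11, q_2 = 1*1 + 1 = 2.
  i=3: a_3=5, p_3 = 5*11 + 6 = 61, q_3 = 5*2 + 1 = 11.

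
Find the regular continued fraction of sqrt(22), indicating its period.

Write x_i = (sqrt(22) + m_i)/d_i with (m_0, d_0) = (0, 1). a_0 = floor(sqrt(22)) = 4, since 4^2 = 16 <= 22 < 25 = 5^2.
Iterate m_{i+1} = d_i*a_i - m_i, d_{i+1} = (22 - m_{i+1}^2)/d_i, a_{i+1} = floor((a_0 + m_{i+1})/d_{i+1}):
  m_1 = 1*4 - 0 = 4, d_1 = (22 - 4^2)/1 = 6/1 = 6, a_1 = floor((4 + 4)/6) = 1.
  m_2 = 6*1 - 4 = 2, d_2 = (22 - 2^2)/6 = 18/6 = 3, a_2 = floor((4 + 2)/3) = 2.
  m_3 = 3*2 - 2 = 4, d_3 = (22 - 4^2)/3 = 6/3 = 2, a_3 = floor((4 + 4)/2) = 4.
  m_4 = 2*4 - 4 = 4, d_4 = (22 - 4^2)/2 = 6/2 = 3, a_4 = floor((4 + 4)/3) = 2.
  m_5 = 3*2 - 4 = 2, d_5 = (22 - 2^2)/3 = 18/3 = 6, a_5 = floor((4 + 2)/6) = 1.
  m_6 = 6*1 - 2 = 4, d_6 = (22 - 4^2)/6 = 6/6 = 1, a_6 = floor((4 + 4)/1) = 8.
  m_7 = 1*8 - 4 = 4, d_7 = (22 - 4^2)/1 = 6/1 = 6: (m_7, d_7) = (m_1, d_1) = (4, 6), so from here the quotients repeat a_1, ..., a_6; the period length is 6.
Hence the expansion of sqrt(22) is a_0 = 4 followed by the repeating block 1, 2, 4, 2, 1, 8 (period 6).

[4; (1, 2, 4, 2, 1, 8)]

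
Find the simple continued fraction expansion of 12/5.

Run the Euclidean algorithm on 12 and 5; the successive quotients are the partial quotients a_0, a_1, ... (each step inverts the fractional part left over by the previous one):
  12 = 2*5 + 2, so a_0 = 2.
  5 = 2*2 + 1, so a_1 = 2.
  2 = 2*1 + 0, so a_2 = 2.
The remainder reaches 0 after 3 divisions, so the expansion has 3 partial quotients, read off in order.

[2; 2, 2]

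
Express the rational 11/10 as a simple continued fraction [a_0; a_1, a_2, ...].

Run the Euclidean algorithm on 11 and 10; the successive quotients are the partial quotients a_0, a_1, ... (each step inverts the fractional part left over by the previous one):
  11 = 1*10 + 1, so a_0 = 1.
  10 = 10*1 + 0, so a_1 = 10.
The remainder reaches 0 after 2 divisions, so the expansion has 2 partial quotients, read off in order.

[1; 10]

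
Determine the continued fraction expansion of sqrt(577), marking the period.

[24; (48)]

Write x_i = (sqrt(577) + m_i)/d_i with (m_0, d_0) = (0, 1). a_0 = floor(sqrt(577)) = 24, since 24^2 = 576 <= 577 < 625 = 25^2.
Iterate m_{i+1} = d_i*a_i - m_i, d_{i+1} = (577 - m_{i+1}^2)/d_i, a_{i+1} = floor((a_0 + m_{i+1})/d_{i+1}):
  m_1 = 1*24 - 0 = 24, d_1 = (577 - 24^2)/1 = 1/1 = 1, a_1 = floor((24 + 24)/1) = 48.
  m_2 = 1*48 - 24 = 24, d_2 = (577 - 24^2)/1 = 1/1 = 1: (m_2, d_2) = (m_1, d_1) = (24, 1), so from here the quotient a_1 repeats; the period length is 1.
Hence the expansion of sqrt(577) is a_0 = 24 followed by the repeating block 48 (period 1).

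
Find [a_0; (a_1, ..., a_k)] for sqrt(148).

Write x_i = (sqrt(148) + m_i)/d_i with (m_0, d_0) = (0, 1). a_0 = floor(sqrt(148)) = 12, since 12^2 = 144 <= 148 < 169 = 13^2.
Iterate m_{i+1} = d_i*a_i - m_i, d_{i+1} = (148 - m_{i+1}^2)/d_i, a_{i+1} = floor((a_0 + m_{i+1})/d_{i+1}):
  m_1 = 1*12 - 0 = 12, d_1 = (148 - 12^2)/1 = 4/1 = 4, a_1 = floor((12 + 12)/4) = 6.
  m_2 = 4*6 - 12 = 12, d_2 = (148 - 12^2)/4 = 4/4 = 1, a_2 = floor((12 + 12)/1) = 24.
  m_3 = 1*24 - 12 = 12, d_3 = (148 - 12^2)/1 = 4/1 = 4: (m_3, d_3) = (m_1, d_1) = (12, 4), so from here the quotients repeat a_1, a_2; the period length is 2.
Hence the expansion of sqrt(148) is a_0 = 12 followed by the repeating block 6, 24 (period 2).

[12; (6, 24)]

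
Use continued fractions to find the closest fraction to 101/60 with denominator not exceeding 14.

22/13

Expand x = 101/60 as a continued fraction with the Euclidean algorithm:
  101 = 1*60 + 41, so a_0 = 1.
  60 = 1*41 + 19, so a_1 = 1.
  41 = 2*19 + 3, so a_2 = 2.
  19 = 6*3 + 1, so a_3 = 6.
  3 = 3*1 + 0, so a_4 = 3.
so x = [1; 1, 2, 6, 3].
Convergents (p_i = a_i*p_{i-1} + p_{i-2}, q_i = a_i*q_{i-1} + q_{i-2} with p_{-2}=0, p_{-1}=1, q_{-2}=1, q_{-1}=0), until the denominator exceeds 14:
  i=0: a_0=1, p_0 = 1*1 + 0 = 1, q_0 = 1*0 + 1 = 1.
  i=1: a_1=1, p_1 = 1*1 + 1 = 2, q_1 = 1*1 + 0 = 1.
  i=2: a_2=2, p_2 = 2*2 + 1 = 5, q_2 = 2*1 + 1 = 3.
  i=3: a_3=6, p_3 = 6*5 + 2 = 32, q_3 = 6*3 + 1 = 19.
q_3 = 19 > 14, so the last convergent with denominator <= 14 is p_2/q_2 = 5/3.
The closest fraction with denominator <= 14 is either p_2/q_2 or the intermediate fraction (k*p_2 + p_1)/(k*q_2 + q_1) with the largest k >= 1 whose denominator stays <= 14; these approach x as k grows, and every other convergent or intermediate fraction in range is farther away.
Largest k: floor((14 - q_1)/q_2) = floor((14 - 1)/3) = 4.
That gives (4*5 + 2)/(4*3 + 1) = 22/13.
Compare the errors: |x - 5/3| = |101*3 - 5*60|/(60*3) = 3/180, and |x - 22/13| = |101*13 - 22*60|/(60*13) = 7/780.
Cross-multiplying, 7*180 = 1260 < 2340 = 3*780, so 7/780 is smaller: the intermediate fraction 22/13 is closer to x than 5/3.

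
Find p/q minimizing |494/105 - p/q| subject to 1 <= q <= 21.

Expand x = 494/105 as a continued fraction with the Euclidean algorithm:
  494 = 4*105 + 74, so a_0 = 4.
  105 = 1*74 + 31, so a_1 = 1.
  74 = 2*31 + 12, so a_2 = 2.
  31 = 2*12 + 7, so a_3 = 2.
  12 = 1*7 + 5, so a_4 = 1.
  7 = 1*5 + 2, so a_5 = 1.
  5 = 2*2 + 1, so a_6 = 2.
  2 = 2*1 + 0, so a_7 = 2.
so x = [4; 1, 2, 2, 1, 1, 2, 2].
Convergents (p_i = a_i*p_{i-1} + p_{i-2}, q_i = a_i*q_{i-1} + q_{i-2} with p_{-2}=0, p_{-1}=1, q_{-2}=1, q_{-1}=0), until the denominator exceeds 21:
  i=0: a_0=4, p_0 = 4*1 + 0 = 4, q_0 = 4*0 + 1 = 1.
  i=1: a_1=1, p_1 = 1*4 + 1 = 5, q_1 = 1*1 + 0 = 1.
  i=2: a_2=2, p_2 = 2*5 + 4 = 14, q_2 = 2*1 + 1 = 3.
  i=3: a_3=2, p_3 = 2*14 + 5 = 33, q_3 = 2*3 + 1 = 7.
  i=4: a_4=1, p_4 = 1*33 + 14 = 47, q_4 = 1*7 + 3 = 10.
  i=5: a_5=1, p_5 = 1*47 + 33 = 80, q_5 = 1*10 + 7 = 17.
  i=6: a_6=2, p_6 = 2*80 + 47 = 207, q_6 = 2*17 + 10 = 44.
q_6 = 44 > 21, so the last convergent with denominator <= 21 is p_5/q_5 = 80/17.
The closest fraction with denominator <= 21 is either p_5/q_5 or the intermediate fraction (k*p_5 + p_4)/(k*q_5 + q_4) with the largest k >= 1 whose denominator stays <= 21; these approach x as k grows, and every other convergent or intermediate fraction in range is farther away.
Largest k: floor((21 - q_4)/q_5) = floor((21 - 10)/17) = 0.
Since k = 0, no intermediate fraction beyond p_5/q_5 has denominator <= 21, so the convergent 80/17 is the closest (its error is |494*17 - 80*105|/(105*17) = 2/1785).

80/17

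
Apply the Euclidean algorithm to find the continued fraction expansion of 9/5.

[1; 1, 4]

Run the Euclidean algorithm on 9 and 5; the successive quotients are the partial quotients a_0, a_1, ... (each step inverts the fractional part left over by the previous one):
  9 = 1*5 + 4, so a_0 = 1.
  5 = 1*4 + 1, so a_1 = 1.
  4 = 4*1 + 0, so a_2 = 4.
The remainder reaches 0 after 3 divisions, so the expansion has 3 partial quotients, read off in order.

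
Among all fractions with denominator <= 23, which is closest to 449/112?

Expand x = 449/112 as a continued fraction with the Euclidean algorithm:
  449 = 4*112 + 1, so a_0 = 4.
  112 = 112*1 + 0, so a_1 = 112.
so x = [4; 112].
Convergents (p_i = a_i*p_{i-1} + p_{i-2}, q_i = a_i*q_{i-1} + q_{i-2} with p_{-2}=0, p_{-1}=1, q_{-2}=1, q_{-1}=0), until the denominator exceeds 23:
  i=0: a_0=4, p_0 = 4*1 + 0 = 4, q_0 = 4*0 + 1 = 1.
  i=1: a_1=112, p_1 = 112*4 + 1 = 449, q_1 = 112*1 + 0 = 112.
q_1 = 112 > 23, so the last convergent with denominator <= 23 is p_0/q_0 = 4/1.
The closest fraction with denominator <= 23 is either p_0/q_0 or the intermediate fraction (k*p_0 + p_{-1})/(k*q_0 + q_{-1}) with the largest k >= 1 whose denominator stays <= 23; these approach x as k grows, and every other convergent or intermediate fraction in range is farther away.
Largest k: floor((23 - q_{-1})/q_0) = floor((23 - 0)/1) = 23 (using the seeds p_{-1} = 1, q_{-1} = 0).
That gives (23*4 + 1)/(23*1 + 0) = 93/23.
Compare the errors: |x - 4/1| = |449*1 - 4*112|/(112*1) = 1/112, and |x - 93/23| = |449*23 - 93*112|/(112*23) = 89/2576.
Cross-multiplying, 1*2576 = 2576 < 9968 = 89*112, so 1/112 is smaller: the convergent 4/1 is closer to x than 93/23.

4/1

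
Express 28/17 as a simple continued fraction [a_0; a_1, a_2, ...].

Run the Euclidean algorithm on 28 and 17; the successive quotients are the partial quotients a_0, a_1, ... (each step inverts the fractional part left over by the previous one):
  28 = 1*17 + 11, so a_0 = 1.
  17 = 1*11 + 6, so a_1 = 1.
  11 = 1*6 + 5, so a_2 = 1.
  6 = 1*5 + 1, so a_3 = 1.
  5 = 5*1 + 0, so a_4 = 5.
The remainder reaches 0 after 5 divisions, so the expansion has 5 partial quotients, read off in order.

[1; 1, 1, 1, 5]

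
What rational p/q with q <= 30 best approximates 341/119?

43/15

Expand x = 341/119 as a continued fraction with the Euclidean algorithm:
  341 = 2*119 + 103, so a_0 = 2.
  119 = 1*103 + 16, so a_1 = 1.
  103 = 6*16 + 7, so a_2 = 6.
  16 = 2*7 + 2, so a_3 = 2.
  7 = 3*2 + 1, so a_4 = 3.
  2 = 2*1 + 0, so a_5 = 2.
so x = [2; 1, 6, 2, 3, 2].
Convergents (p_i = a_i*p_{i-1} + p_{i-2}, q_i = a_i*q_{i-1} + q_{i-2} with p_{-2}=0, p_{-1}=1, q_{-2}=1, q_{-1}=0), until the denominator exceeds 30:
  i=0: a_0=2, p_0 = 2*1 + 0 = 2, q_0 = 2*0 + 1 = 1.
  i=1: a_1=1, p_1 = 1*2 + 1 = 3, q_1 = 1*1 + 0 = 1.
  i=2: a_2=6, p_2 = 6*3 + 2 = 20, q_2 = 6*1 + 1 = 7.
  i=3: a_3=2, p_3 = 2*20 + 3 = 43, q_3 = 2*7 + 1 = 15.
  i=4: a_4=3, p_4 = 3*43 + 20 = 149, q_4 = 3*15 + 7 = 52.
q_4 = 52 > 30, so the last convergent with denominator <= 30 is p_3/q_3 = 43/15.
The closest fraction with denominator <= 30 is either p_3/q_3 or the intermediate fraction (k*p_3 + p_2)/(k*q_3 + q_2) with the largest k >= 1 whose denominator stays <= 30; these approach x as k grows, and every other convergent or intermediate fraction in range is farther away.
Largest k: floor((30 - q_2)/q_3) = floor((30 - 7)/15) = 1.
That gives (1*43 + 20)/(1*15 + 7) = 63/22.
Compare the errors: |x - 43/15| = |341*15 - 43*119|/(119*15) = 2/1785, and |x - 63/22| = |341*22 - 63*119|/(119*22) = 5/2618.
Cross-multiplying, 2*2618 = 5236 < 8925 = 5*1785, so 2/1785 is smaller: the convergent 43/15 is closer to x than 63/22.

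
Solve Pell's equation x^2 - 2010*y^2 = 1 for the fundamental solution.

(x, y) = (269, 6)

First expand sqrt(2010) as a continued fraction. With x_i = (sqrt(2010) + m_i)/d_i and (m_0, d_0) = (0, 1): a_0 = floor(sqrt(2010)) = 44, since 44^2 = 1936 <= 2010 < 2025 = 45^2.
Iterate m_{i+1} = d_i*a_i - m_i, d_{i+1} = (2010 - m_{i+1}^2)/d_i, a_{i+1} = floor((a_0 + m_{i+1})/d_{i+1}):
  m_1 = 1*44 - 0 = 44, d_1 = (2010 - 44^2)/1 = 74/1 = 74, a_1 = floor((44 + 44)/74) = 1.
  m_2 = 74*1 - 44 = 30, d_2 = (2010 - 30^2)/74 = 1110/74 = 15, a_2 = floor((44 + 30)/15) = 4.
  m_3 = 15*4 - 30 = 30, d_3 = (2010 - 30^2)/15 = 1110/15 = 74, a_3 = floor((44 + 30)/74) = 1.
  m_4 = 74*1 - 30 = 44, d_4 = (2010 - 44^2)/74 = 74/74 = 1, a_4 = floor((44 + 44)/1) = 88.
  m_5 = 1*88 - 44 = 44, d_5 = (2010 - 44^2)/1 = 74/1 = 74: (m_5, d_5) = (m_1, d_1) = (44, 74), so from here the quotients repeat a_1, ..., a_4; the period length is 4.
So sqrt(2010) = [44; (1, 4, 1, 88)] with period length k = 4.
k is even, so the fundamental solution of x^2 - 2010y^2 = 1 is (p_{k-1}, q_{k-1}) = (p_3, q_3); compute convergents through index 3.
Convergents (p_i = a_i*p_{i-1} + p_{i-2}, q_i = a_i*q_{i-1} + q_{i-2} with p_{-2}=0, p_{-1}=1, q_{-2}=1, q_{-1}=0):
  i=0: a_0=44, p_0 = 44*1 + 0 = 44, q_0 = 44*0 + 1 = 1.
  i=1: a_1=1, p_1 = 1*44 + 1 = 45, q_1 = 1*1 + 0 = 1.
  i=2: a_2=4, p_2 = 4*45 + 44 = 224, q_2 = 4*1 + 1 = 5.
  i=3: a_3=1, p_3 = 1*224 + 45 = 269, q_3 = 1*5 + 1 = 6.
Check: 269^2 - 2010*6^2 = 72361 - 72360 = 1, so (x, y) = (269, 6) solves the equation, and by the theorem it is the least positive solution.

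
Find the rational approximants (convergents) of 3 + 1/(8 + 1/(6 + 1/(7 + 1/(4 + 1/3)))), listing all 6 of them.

3/1, 25/8, 153/49, 1096/351, 4537/1453, 14707/4710

Using the convergent recurrence p_i = a_i*p_{i-1} + p_{i-2}, q_i = a_i*q_{i-1} + q_{i-2} with p_{-2}=0, p_{-1}=1, q_{-2}=1, q_{-1}=0:
  i=0: a_0=3, p_0 = 3*1 + 0 = 3, q_0 = 3*0 + 1 = 1.
  i=1: a_1=8, p_1 = 8*3 + 1 = 25, q_1 = 8*1 + 0 = 8.
  i=2: a_2=6, p_2 = 6*25 + 3 = 153, q_2 = 6*8 + 1 = 49.
  i=3: a_3=7, p_3 = 7*153 + 25 = 1096, q_3 = 7*49 + 8 = 351.
  i=4: a_4=4, p_4 = 4*1096 + 153 = 4537, q_4 = 4*351 + 49 = 1453.
  i=5: a_5=3, p_5 = 3*4537 + 1096 = 14707, q_5 = 3*1453 + 351 = 4710.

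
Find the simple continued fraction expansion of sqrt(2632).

Write x_i = (sqrt(2632) + m_i)/d_i with (m_0, d_0) = (0, 1). a_0 = floor(sqrt(2632)) = 51, since 51^2 = 2601 <= 2632 < 2704 = 52^2.
Iterate m_{i+1} = d_i*a_i - m_i, d_{i+1} = (2632 - m_{i+1}^2)/d_i, a_{i+1} = floor((a_0 + m_{i+1})/d_{i+1}):
  m_1 = 1*51 - 0 = 51, d_1 = (2632 - 51^2)/1 = 31/1 = 31, a_1 = floor((51 + 51)/31) = 3.
  m_2 = 31*3 - 51 = 42, d_2 = (2632 - 42^2)/31 = 868/31 = 28, a_2 = floor((51 + 42)/28) = 3.
  m_3 = 28*3 - 42 = 42, d_3 = (2632 - 42^2)/28 = 868/28 = 31, a_3 = floor((51 + 42)/31) = 3.
  m_4 = 31*3 - 42 = 51, d_4 = (2632 - 51^2)/31 = 31/31 = 1, a_4 = floor((51 + 51)/1) = 102.
  m_5 = 1*102 - 51 = 51, d_5 = (2632 - 51^2)/1 = 31/1 = 31: (m_5, d_5) = (m_1, d_1) = (51, 31), so from here the quotients repeat a_1, ..., a_4; the period length is 4.
Hence the expansion of sqrt(2632) is a_0 = 51 followed by the repeating block 3, 3, 3, 102 (period 4).

[51; (3, 3, 3, 102)]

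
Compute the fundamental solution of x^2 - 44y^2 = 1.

First expand sqrt(44) as a continued fraction. With x_i = (sqrt(44) + m_i)/d_i and (m_0, d_0) = (0, 1): a_0 = floor(sqrt(44)) = 6, since 6^2 = 36 <= 44 < 49 = 7^2.
Iterate m_{i+1} = d_i*a_i - m_i, d_{i+1} = (44 - m_{i+1}^2)/d_i, a_{i+1} = floor((a_0 + m_{i+1})/d_{i+1}):
  m_1 = 1*6 - 0 = 6, d_1 = (44 - 6^2)/1 = 8/1 = 8, a_1 = floor((6 + 6)/8) = 1.
  m_2 = 8*1 - 6 = 2, d_2 = (44 - 2^2)/8 = 40/8 = 5, a_2 = floor((6 + 2)/5) = 1.
  m_3 = 5*1 - 2 = 3, d_3 = (44 - 3^2)/5 = 35/5 = 7, a_3 = floor((6 + 3)/7) = 1.
  m_4 = 7*1 - 3 = 4, d_4 = (44 - 4^2)/7 = 28/7 = 4, a_4 = floor((6 + 4)/4) = 2.
  m_5 = 4*2 - 4 = 4, d_5 = (44 - 4^2)/4 = 28/4 = 7, a_5 = floor((6 + 4)/7) = 1.
  m_6 = 7*1 - 4 = 3, d_6 = (44 - 3^2)/7 = 35/7 = 5, a_6 = floor((6 + 3)/5) = 1.
  m_7 = 5*1 - 3 = 2, d_7 = (44 - 2^2)/5 = 40/5 = 8, a_7 = floor((6 + 2)/8) = 1.
  m_8 = 8*1 - 2 = 6, d_8 = (44 - 6^2)/8 = 8/8 = 1, a_8 = floor((6 + 6)/1) = 12.
  m_9 = 1*12 - 6 = 6, d_9 = (44 - 6^2)/1 = 8/1 = 8: (m_9, d_9) = (m_1, d_1) = (6, 8), so from here the quotients repeat a_1, ..., a_8; the period length is 8.
So sqrt(44) = [6; (1, 1, 1, 2, 1, 1, 1, 12)] with period length k = 8.
k is even, so the fundamental solution of x^2 - 44y^2 = 1 is (p_{k-1}, q_{k-1}) = (p_7, q_7); compute convergents through index 7.
Convergents (p_i = a_i*p_{i-1} + p_{i-2}, q_i = a_i*q_{i-1} + q_{i-2} with p_{-2}=0, p_{-1}=1, q_{-2}=1, q_{-1}=0):
  i=0: a_0=6, p_0 = 6*1 + 0 = 6, q_0 = 6*0 + 1 = 1.
  i=1: a_1=1, p_1 = 1*6 + 1 = 7, q_1 = 1*1 + 0 = 1.
  i=2: a_2=1, p_2 = 1*7 + 6 = 13, q_2 = 1*1 + 1 = 2.
  i=3: a_3=1, p_3 = 1*13 + 7 = 20, q_3 = 1*2 + 1 = 3.
  i=4: a_4=2, p_4 = 2*20 + 13 = 53, q_4 = 2*3 + 2 = 8.
  i=5: a_5=1, p_5 = 1*53 + 20 = 73, q_5 = 1*8 + 3 = 11.
  i=6: a_6=1, p_6 = 1*73 + 53 = 126, q_6 = 1*11 + 8 = 19.
  i=7: a_7=1, p_7 = 1*126 + 73 = 199, q_7 = 1*19 + 11 = 30.
Check: 199^2 - 44*30^2 = 39601 - 39600 = 1, so (x, y) = (199, 30) solves the equation, and by the theorem it is the least positive solution.

(x, y) = (199, 30)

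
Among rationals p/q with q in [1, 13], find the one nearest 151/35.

Expand x = 151/35 as a continued fraction with the Euclidean algorithm:
  151 = 4*35 + 11, so a_0 = 4.
  35 = 3*11 + 2, so a_1 = 3.
  11 = 5*2 + 1, so a_2 = 5.
  2 = 2*1 + 0, so a_3 = 2.
so x = [4; 3, 5, 2].
Convergents (p_i = a_i*p_{i-1} + p_{i-2}, q_i = a_i*q_{i-1} + q_{i-2} with p_{-2}=0, p_{-1}=1, q_{-2}=1, q_{-1}=0), until the denominator exceeds 13:
  i=0: a_0=4, p_0 = 4*1 + 0 = 4, q_0 = 4*0 + 1 = 1.
  i=1: a_1=3, p_1 = 3*4 + 1 = 13, q_1 = 3*1 + 0 = 3.
  i=2: a_2=5, p_2 = 5*13 + 4 = 69, q_2 = 5*3 + 1 = 16.
q_2 = 16 > 13, so the last convergent with denominator <= 13 is p_1/q_1 = 13/3.
The closest fraction with denominator <= 13 is either p_1/q_1 or the intermediate fraction (k*p_1 + p_0)/(k*q_1 + q_0) with the largest k >= 1 whose denominator stays <= 13; these approach x as k grows, and every other convergent or intermediate fraction in range is farther away.
Largest k: floor((13 - q_0)/q_1) = floor((13 - 1)/3) = 4.
That gives (4*13 + 4)/(4*3 + 1) = 56/13.
Compare the errors: |x - 13/3| = |151*3 - 13*35|/(35*3) = 2/105, and |x - 56/13| = |151*13 - 56*35|/(35*13) = 3/455.
Cross-multiplying, 3*105 = 315 < 910 = 2*455, so 3/455 is smaller: the intermediate fraction 56/13 is closer to x than 13/3.

56/13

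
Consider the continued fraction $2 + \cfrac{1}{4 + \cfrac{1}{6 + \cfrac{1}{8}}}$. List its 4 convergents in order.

Using the convergent recurrence p_i = a_i*p_{i-1} + p_{i-2}, q_i = a_i*q_{i-1} + q_{i-2} with p_{-2}=0, p_{-1}=1, q_{-2}=1, q_{-1}=0:
  i=0: a_0=2, p_0 = 2*1 + 0 = 2, q_0 = 2*0 + 1 = 1.
  i=1: a_1=4, p_1 = 4*2 + 1 = 9, q_1 = 4*1 + 0 = 4.
  i=2: a_2=6, p_2 = 6*9 + 2 = 56, q_2 = 6*4 + 1 = 25.
  i=3: a_3=8, p_3 = 8*56 + 9 = 457, q_3 = 8*25 + 4 = 204.

2/1, 9/4, 56/25, 457/204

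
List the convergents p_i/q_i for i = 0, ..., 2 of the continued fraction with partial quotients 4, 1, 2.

Using the convergent recurrence p_i = a_i*p_{i-1} + p_{i-2}, q_i = a_i*q_{i-1} + q_{i-2} with p_{-2}=0, p_{-1}=1, q_{-2}=1, q_{-1}=0:
  i=0: a_0=4, p_0 = 4*1 + 0 = 4, q_0 = 4*0 + 1 = 1.
  i=1: a_1=1, p_1 = 1*4 + 1 = 5, q_1 = 1*1 + 0 = 1.
  i=2: a_2=2, p_2 = 2*5 + 4 = 14, q_2 = 2*1 + 1 = 3.

4/1, 5/1, 14/3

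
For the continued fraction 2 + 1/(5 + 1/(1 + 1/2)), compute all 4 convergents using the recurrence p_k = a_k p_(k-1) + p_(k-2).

Using the convergent recurrence p_i = a_i*p_{i-1} + p_{i-2}, q_i = a_i*q_{i-1} + q_{i-2} with p_{-2}=0, p_{-1}=1, q_{-2}=1, q_{-1}=0:
  i=0: a_0=2, p_0 = 2*1 + 0 = 2, q_0 = 2*0 + 1 = 1.
  i=1: a_1=5, p_1 = 5*2 + 1 = 11, q_1 = 5*1 + 0 = 5.
  i=2: a_2=1, p_2 = 1*11 + 2 = 13, q_2 = 1*5 + 1 = 6.
  i=3: a_3=2, p_3 = 2*13 + 11 = 37, q_3 = 2*6 + 5 = 17.

2/1, 11/5, 13/6, 37/17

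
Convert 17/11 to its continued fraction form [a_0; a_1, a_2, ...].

Run the Euclidean algorithm on 17 and 11; the successive quotients are the partial quotients a_0, a_1, ... (each step inverts the fractional part left over by the previous one):
  17 = 1*11 + 6, so a_0 = 1.
  11 = 1*6 + 5, so a_1 = 1.
  6 = 1*5 + 1, so a_2 = 1.
  5 = 5*1 + 0, so a_3 = 5.
The remainder reaches 0 after 4 divisions, so the expansion has 4 partial quotients, read off in order.

[1; 1, 1, 5]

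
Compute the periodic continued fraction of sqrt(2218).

Write x_i = (sqrt(2218) + m_i)/d_i with (m_0, d_0) = (0, 1). a_0 = floor(sqrt(2218)) = 47, since 47^2 = 2209 <= 2218 < 2304 = 48^2.
Iterate m_{i+1} = d_i*a_i - m_i, d_{i+1} = (2218 - m_{i+1}^2)/d_i, a_{i+1} = floor((a_0 + m_{i+1})/d_{i+1}):
  m_1 = 1*47 - 0 = 47, d_1 = (2218 - 47^2)/1 = 9/1 = 9, a_1 = floor((47 + 47)/9) = 10.
  m_2 = 9*10 - 47 = 43, d_2 = (2218 - 43^2)/9 = 369/9 = 41, a_2 = floor((47 + 43)/41) = 2.
  m_3 = 41*2 - 43 = 39, d_3 = (2218 - 39^2)/41 = 697/41 = 17, a_3 = floor((47 + 39)/17) = 5.
  m_4 = 17*5 - 39 = 46, d_4 = (2218 - 46^2)/17 = 102/17 = 6, a_4 = floor((47 + 46)/6) = 15.
  m_5 = 6*15 - 46 = 44, d_5 = (2218 - 44^2)/6 = 282/6 = 47, a_5 = floor((47 + 44)/47) = 1.
  m_6 = 47*1 - 44 = 3, d_6 = (2218 - 3^2)/47 = 2209/47 = 47, a_6 = floor((47 + 3)/47) = 1.
  m_7 = 47*1 - 3 = 44, d_7 = (2218 - 44^2)/47 = 282/47 = 6, a_7 = floor((47 + 44)/6) = 15.
  m_8 = 6*15 - 44 = 46, d_8 = (2218 - 46^2)/6 = 102/6 = 17, a_8 = floor((47 + 46)/17) = 5.
  m_9 = 17*5 - 46 = 39, d_9 = (2218 - 39^2)/17 = 697/17 = 41, a_9 = floor((47 + 39)/41) = 2.
  m_10 = 41*2 - 39 = 43, d_10 = (2218 - 43^2)/41 = 369/41 = 9, a_10 = floor((47 + 43)/9) = 10.
  m_11 = 9*10 - 43 = 47, d_11 = (2218 - 47^2)/9 = 9/9 = 1, a_11 = floor((47 + 47)/1) = 94.
  m_12 = 1*94 - 47 = 47, d_12 = (2218 - 47^2)/1 = 9/1 = 9: (m_12, d_12) = (m_1, d_1) = (47, 9), so from here the quotients repeat a_1, ..., a_11; the period length is 11.
Hence the expansion of sqrt(2218) is a_0 = 47 followed by the repeating block 10, 2, 5, 15, 1, 1, 15, 5, 2, 10, 94 (period 11).

[47; (10, 2, 5, 15, 1, 1, 15, 5, 2, 10, 94)]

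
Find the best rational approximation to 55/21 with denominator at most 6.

13/5

Expand x = 55/21 as a continued fraction with the Euclidean algorithm:
  55 = 2*21 + 13, so a_0 = 2.
  21 = 1*13 + 8, so a_1 = 1.
  13 = 1*8 + 5, so a_2 = 1.
  8 = 1*5 + 3, so a_3 = 1.
  5 = 1*3 + 2, so a_4 = 1.
  3 = 1*2 + 1, so a_5 = 1.
  2 = 2*1 + 0, so a_6 = 2.
so x = [2; 1, 1, 1, 1, 1, 2].
Convergents (p_i = a_i*p_{i-1} + p_{i-2}, q_i = a_i*q_{i-1} + q_{i-2} with p_{-2}=0, p_{-1}=1, q_{-2}=1, q_{-1}=0), until the denominator exceeds 6:
  i=0: a_0=2, p_0 = 2*1 + 0 = 2, q_0 = 2*0 + 1 = 1.
  i=1: a_1=1, p_1 = 1*2 + 1 = 3, q_1 = 1*1 + 0 = 1.
  i=2: a_2=1, p_2 = 1*3 + 2 = 5, q_2 = 1*1 + 1 = 2.
  i=3: a_3=1, p_3 = 1*5 + 3 = 8, q_3 = 1*2 + 1 = 3.
  i=4: a_4=1, p_4 = 1*8 + 5 = 13, q_4 = 1*3 + 2 = 5.
  i=5: a_5=1, p_5 = 1*13 + 8 = 21, q_5 = 1*5 + 3 = 8.
q_5 = 8 > 6, so the last convergent with denominator <= 6 is p_4/q_4 = 13/5.
The closest fraction with denominator <= 6 is either p_4/q_4 or the intermediate fraction (k*p_4 + p_3)/(k*q_4 + q_3) with the largest k >= 1 whose denominator stays <= 6; these approach x as k grows, and every other convergent or intermediate fraction in range is farther away.
Largest k: floor((6 - q_3)/q_4) = floor((6 - 3)/5) = 0.
Since k = 0, no intermediate fraction beyond p_4/q_4 has denominator <= 6, so the convergent 13/5 is the closest (its error is |55*5 - 13*21|/(21*5) = 2/105).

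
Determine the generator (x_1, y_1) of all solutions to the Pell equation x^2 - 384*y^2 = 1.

First expand sqrt(384) as a continued fraction. With x_i = (sqrt(384) + m_i)/d_i and (m_0, d_0) = (0, 1): a_0 = floor(sqrt(384)) = 19, since 19^2 = 361 <= 384 < 400 = 20^2.
Iterate m_{i+1} = d_i*a_i - m_i, d_{i+1} = (384 - m_{i+1}^2)/d_i, a_{i+1} = floor((a_0 + m_{i+1})/d_{i+1}):
  m_1 = 1*19 - 0 = 19, d_1 = (384 - 19^2)/1 = 23/1 = 23, a_1 = floor((19 + 19)/23) = 1.
  m_2 = 23*1 - 19 = 4, d_2 = (384 - 4^2)/23 = 368/23 = 16, a_2 = floor((19 + 4)/16) = 1.
  m_3 = 16*1 - 4 = 12, d_3 = (384 - 12^2)/16 = 240/16 = 15, a_3 = floor((19 + 12)/15) = 2.
  m_4 = 15*2 - 12 = 18, d_4 = (384 - 18^2)/15 = 60/15 = 4, a_4 = floor((19 + 18)/4) = 9.
  m_5 = 4*9 - 18 = 18, d_5 = (384 - 18^2)/4 = 60/4 = 15, a_5 = floor((19 + 18)/15) = 2.
  m_6 = 15*2 - 18 = 12, d_6 = (384 - 12^2)/15 = 240/15 = 16, a_6 = floor((19 + 12)/16) = 1.
  m_7 = 16*1 - 12 = 4, d_7 = (384 - 4^2)/16 = 368/16 = 23, a_7 = floor((19 + 4)/23) = 1.
  m_8 = 23*1 - 4 = 19, d_8 = (384 - 19^2)/23 = 23/23 = 1, a_8 = floor((19 + 19)/1) = 38.
  m_9 = 1*38 - 19 = 19, d_9 = (384 - 19^2)/1 = 23/1 = 23: (m_9, d_9) = (m_1, d_1) = (19, 23), so from here the quotients repeat a_1, ..., a_8; the period length is 8.
So sqrt(384) = [19; (1, 1, 2, 9, 2, 1, 1, 38)] with period length k = 8.
k is even, so the fundamental solution of x^2 - 384y^2 = 1 is (p_{k-1}, q_{k-1}) = (p_7, q_7); compute convergents through index 7.
Convergents (p_i = a_i*p_{i-1} + p_{i-2}, q_i = a_i*q_{i-1} + q_{i-2} with p_{-2}=0, p_{-1}=1, q_{-2}=1, q_{-1}=0):
  i=0: a_0=19, p_0 = 19*1 + 0 = 19, q_0 = 19*0 + 1 = 1.
  i=1: a_1=1, p_1 = 1*19 + 1 = 20, q_1 = 1*1 + 0 = 1.
  i=2: a_2=1, p_2 = 1*20 + 19 = 39, q_2 = 1*1 + 1 = 2.
  i=3: a_3=2, p_3 = 2*39 + 20 = 98, q_3 = 2*2 + 1 = 5.
  i=4: a_4=9, p_4 = 9*98 + 39 = 921, q_4 = 9*5 + 2 = 47.
  i=5: a_5=2, p_5 = 2*921 + 98 = 1940, q_5 = 2*47 + 5 = 99.
  i=6: a_6=1, p_6 = 1*1940 + 921 = 2861, q_6 = 1*99 + 47 = 146.
  i=7: a_7=1, p_7 = 1*2861 + 1940 = 4801, q_7 = 1*146 + 99 = 245.
Check: 4801^2 - 384*245^2 = 23049601 - 23049600 = 1, so (x, y) = (4801, 245) solves the equation, and by the theorem it is the least positive solution.

(x, y) = (4801, 245)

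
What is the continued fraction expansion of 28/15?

Run the Euclidean algorithm on 28 and 15; the successive quotients are the partial quotients a_0, a_1, ... (each step inverts the fractional part left over by the previous one):
  28 = 1*15 + 13, so a_0 = 1.
  15 = 1*13 + 2, so a_1 = 1.
  13 = 6*2 + 1, so a_2 = 6.
  2 = 2*1 + 0, so a_3 = 2.
The remainder reaches 0 after 4 divisions, so the expansion has 4 partial quotients, read off in order.

[1; 1, 6, 2]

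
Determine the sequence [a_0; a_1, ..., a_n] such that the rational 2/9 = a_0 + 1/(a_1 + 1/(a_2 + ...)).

[0; 4, 2]

Run the Euclidean algorithm on 2 and 9; the successive quotients are the partial quotients a_0, a_1, ... (each step inverts the fractional part left over by the previous one):
  2 = 0*9 + 2, so a_0 = 0.
  9 = 4*2 + 1, so a_1 = 4.
  2 = 2*1 + 0, so a_2 = 2.
The remainder reaches 0 after 3 divisions, so the expansion has 3 partial quotients, read off in order.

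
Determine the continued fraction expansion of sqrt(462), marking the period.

Write x_i = (sqrt(462) + m_i)/d_i with (m_0, d_0) = (0, 1). a_0 = floor(sqrt(462)) = 21, since 21^2 = 441 <= 462 < 484 = 22^2.
Iterate m_{i+1} = d_i*a_i - m_i, d_{i+1} = (462 - m_{i+1}^2)/d_i, a_{i+1} = floor((a_0 + m_{i+1})/d_{i+1}):
  m_1 = 1*21 - 0 = 21, d_1 = (462 - 21^2)/1 = 21/1 = 21, a_1 = floor((21 + 21)/21) = 2.
  m_2 = 21*2 - 21 = 21, d_2 = (462 - 21^2)/21 = 21/21 = 1, a_2 = floor((21 + 21)/1) = 42.
  m_3 = 1*42 - 21 = 21, d_3 = (462 - 21^2)/1 = 21/1 = 21: (m_3, d_3) = (m_1, d_1) = (21, 21), so from here the quotients repeat a_1, a_2; the period length is 2.
Hence the expansion of sqrt(462) is a_0 = 21 followed by the repeating block 2, 42 (period 2).

[21; (2, 42)]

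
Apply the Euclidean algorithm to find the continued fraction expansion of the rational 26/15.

[1; 1, 2, 1, 3]

Run the Euclidean algorithm on 26 and 15; the successive quotients are the partial quotients a_0, a_1, ... (each step inverts the fractional part left over by the previous one):
  26 = 1*15 + 11, so a_0 = 1.
  15 = 1*11 + 4, so a_1 = 1.
  11 = 2*4 + 3, so a_2 = 2.
  4 = 1*3 + 1, so a_3 = 1.
  3 = 3*1 + 0, so a_4 = 3.
The remainder reaches 0 after 5 divisions, so the expansion has 5 partial quotients, read off in order.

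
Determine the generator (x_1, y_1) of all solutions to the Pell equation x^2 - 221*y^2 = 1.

(x, y) = (1665, 112)

First expand sqrt(221) as a continued fraction. With x_i = (sqrt(221) + m_i)/d_i and (m_0, d_0) = (0, 1): a_0 = floor(sqrt(221)) = 14, since 14^2 = 196 <= 221 < 225 = 15^2.
Iterate m_{i+1} = d_i*a_i - m_i, d_{i+1} = (221 - m_{i+1}^2)/d_i, a_{i+1} = floor((a_0 + m_{i+1})/d_{i+1}):
  m_1 = 1*14 - 0 = 14, d_1 = (221 - 14^2)/1 = 25/1 = 25, a_1 = floor((14 + 14)/25) = 1.
  m_2 = 25*1 - 14 = 11, d_2 = (221 - 11^2)/25 = 100/25 = 4, a_2 = floor((14 + 11)/4) = 6.
  m_3 = 4*6 - 11 = 13, d_3 = (221 - 13^2)/4 = 52/4 = 13, a_3 = floor((14 + 13)/13) = 2.
  m_4 = 13*2 - 13 = 13, d_4 = (221 - 13^2)/13 = 52/13 = 4, a_4 = floor((14 + 13)/4) = 6.
  m_5 = 4*6 - 13 = 11, d_5 = (221 - 11^2)/4 = 100/4 = 25, a_5 = floor((14 + 11)/25) = 1.
  m_6 = 25*1 - 11 = 14, d_6 = (221 - 14^2)/25 = 25/25 = 1, a_6 = floor((14 + 14)/1) = 28.
  m_7 = 1*28 - 14 = 14, d_7 = (221 - 14^2)/1 = 25/1 = 25: (m_7, d_7) = (m_1, d_1) = (14, 25), so from here the quotients repeat a_1, ..., a_6; the period length is 6.
So sqrt(221) = [14; (1, 6, 2, 6, 1, 28)] with period length k = 6.
k is even, so the fundamental solution of x^2 - 221y^2 = 1 is (p_{k-1}, q_{k-1}) = (p_5, q_5); compute convergents through index 5.
Convergents (p_i = a_i*p_{i-1} + p_{i-2}, q_i = a_i*q_{i-1} + q_{i-2} with p_{-2}=0, p_{-1}=1, q_{-2}=1, q_{-1}=0):
  i=0: a_0=14, p_0 = 14*1 + 0 = 14, q_0 = 14*0 + 1 = 1.
  i=1: a_1=1, p_1 = 1*14 + 1 = 15, q_1 = 1*1 + 0 = 1.
  i=2: a_2=6, p_2 = 6*15 + 14 = 104, q_2 = 6*1 + 1 = 7.
  i=3: a_3=2, p_3 = 2*104 + 15 = 223, q_3 = 2*7 + 1 = 15.
  i=4: a_4=6, p_4 = 6*223 + 104 = 1442, q_4 = 6*15 + 7 = 97.
  i=5: a_5=1, p_5 = 1*1442 + 223 = 1665, q_5 = 1*97 + 15 = 112.
Check: 1665^2 - 221*112^2 = 2772225 - 2772224 = 1, so (x, y) = (1665, 112) solves the equation, and by the theorem it is the least positive solution.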